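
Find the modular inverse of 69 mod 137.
Since 137 is prime, by Fermat 69^(-1) ≡ 69^{135} ≡ 2 mod 137. Verify: 69 × 2 = 138 ≡ 1 mod 137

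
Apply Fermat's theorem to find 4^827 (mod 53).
By Fermat: 4^{52} ≡ 1 (mod 53). 827 ≡ 47 (mod 52). So 4^{827} ≡ 4^{47} ≡ 25 (mod 53)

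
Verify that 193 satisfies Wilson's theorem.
(192)! mod 193 = 192. Since this equals -1 mod 193, Wilson confirms 193 is prime.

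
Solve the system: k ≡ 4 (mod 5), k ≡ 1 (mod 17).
M = 5 × 17 = 85. M₁ = 17, y₁ ≡ 3 (mod 5). M₂ = 5, y₂ ≡ 7 (mod 17). k = 4×17×3 + 1×5×7 ≡ 69 (mod 85)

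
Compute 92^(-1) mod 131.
Since 131 is prime, by Fermat 92^(-1) ≡ 92^{129} ≡ 47 mod 131. Verify: 92 × 47 = 4324 ≡ 1 mod 131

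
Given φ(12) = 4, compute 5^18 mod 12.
By Euler: 5^{4} ≡ 1 (mod 12) since gcd(5, 12) = 1. 18 = 4×4 + 2. So 5^{18} ≡ 5^{2} ≡ 1 (mod 12)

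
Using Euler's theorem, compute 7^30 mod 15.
By Euler: 7^{8} ≡ 1 mod 15 since gcd(7, 15) = 1. 30 = 3×8 + 6. So 7^{30} ≡ 7^{6} ≡ 4 mod 15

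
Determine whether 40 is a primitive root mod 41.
40^{2} ≡ 1 (mod 41) and 2 < 40, so ord_41(40) = 2 ≠ 40 and 40 is not a primitive root.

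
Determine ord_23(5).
Powers of 5 mod 23: 5^1≡5, 5^2≡2, 5^3≡10, 5^4≡4, 5^5≡20, 5^6≡8, 5^7≡17, 5^8≡16, 5^9≡11, 5^10≡9, 5^11≡22, 5^12≡18, 5^13≡21, 5^14≡13, 5^15≡19, 5^16≡3, 5^17≡15, 5^18≡6, 5^19≡7, 5^20≡12, 5^21≡14, 5^22≡1. Order = 22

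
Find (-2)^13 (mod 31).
By repeated squaring (mod 31): (-2)^{1}≡29, (-2)^{2}≡4, (-2)^{4}≡16, (-2)^{8}≡8. Then (-2)^{13} = (-2)^{8+4+1} ≡ 8 × 16 × 29 ≡ 23 (mod 31)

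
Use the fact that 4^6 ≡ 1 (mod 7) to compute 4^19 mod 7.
By Fermat: 4^{6} ≡ 1 (mod 7). 19 = 3×6 + 1. So 4^{19} ≡ 4^{1} ≡ 4 (mod 7)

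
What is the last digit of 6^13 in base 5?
Using Fermat: 6^{4} ≡ 1 (mod 5). 13 ≡ 1 (mod 4). So 6^{13} ≡ 6^{1} ≡ 1 (mod 5)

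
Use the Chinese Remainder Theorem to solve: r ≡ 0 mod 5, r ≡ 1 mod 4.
M = 5 × 4 = 20. M₁ = 4, y₁ ≡ 4 mod 5. M₂ = 5, y₂ ≡ 1 mod 4. r = 0×4×4 + 1×5×1 ≡ 5 mod 20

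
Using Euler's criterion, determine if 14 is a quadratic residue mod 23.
By Euler's criterion: 14^{11} ≡ 22 mod 23. Since this equals -1 (≡ 22), 14 is not a QR.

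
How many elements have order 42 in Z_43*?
Number of primitive roots mod 43 = φ(p-1) = φ(42) = 12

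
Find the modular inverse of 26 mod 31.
Since 31 is prime, by Fermat 26^(-1) ≡ 26^{29} ≡ 6 (mod 31). Verify: 26 × 6 = 156 ≡ 1 (mod 31)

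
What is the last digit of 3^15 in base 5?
Using Fermat: 3^{4} ≡ 1 (mod 5). 15 ≡ 3 (mod 4). So 3^{15} ≡ 3^{3} ≡ 2 (mod 5)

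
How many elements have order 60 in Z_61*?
There are φ(61-1) = φ(60) = 16 primitive roots modulo 61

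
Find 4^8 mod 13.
By repeated squaring mod 13: 4^{1}≡4, 4^{2}≡3, 4^{4}≡9, 4^{8}≡3. So 4^{8} ≡ 3 mod 13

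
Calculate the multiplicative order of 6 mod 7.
Powers of 6 mod 7: 6^1≡6, 6^2≡1. Order = 2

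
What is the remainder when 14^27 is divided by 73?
By repeated squaring mod 73: 14^{1}≡14, 14^{2}≡50, 14^{4}≡18, 14^{8}≡32, 14^{16}≡2. Then 14^{27} = 14^{16+8+2+1} ≡ 2 × 32 × 50 × 14 ≡ 51 mod 73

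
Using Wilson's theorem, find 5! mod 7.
(6)! = (5)! × (6) ≡ -1 (mod 7). So (5)! ≡ -1 × (6)^(-1) ≡ (-1)×(-1) = 1 (mod 7)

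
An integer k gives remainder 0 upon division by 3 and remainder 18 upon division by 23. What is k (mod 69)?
M = 3 × 23 = 69. M₁ = 23, y₁ ≡ 2 (mod 3). M₂ = 3, y₂ ≡ 8 (mod 23). k = 0×23×2 + 18×3×8 ≡ 18 (mod 69)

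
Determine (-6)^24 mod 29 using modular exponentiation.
By repeated squaring mod 29: (-6)^{1}≡23, (-6)^{2}≡7, (-6)^{4}≡20, (-6)^{8}≡23, (-6)^{16}≡7. Then (-6)^{24} = (-6)^{16+8} ≡ 7 × 23 ≡ 16 mod 29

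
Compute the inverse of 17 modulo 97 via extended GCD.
Extended GCD: 17(40) + 97(-7) = 1. So 17^(-1) ≡ 40 (mod 97). Verify: 17 × 40 = 680 ≡ 1 (mod 97)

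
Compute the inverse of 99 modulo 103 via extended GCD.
Extended GCD: 99(-26) + 103(25) = 1. So 99^(-1) ≡ -26 ≡ 77 (mod 103). Verify: 99 × 77 = 7623 ≡ 1 (mod 103)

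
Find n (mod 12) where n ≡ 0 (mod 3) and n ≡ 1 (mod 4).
M = 3 × 4 = 12. M₁ = 4, y₁ ≡ 1 (mod 3). M₂ = 3, y₂ ≡ 3 (mod 4). n = 0×4×1 + 1×3×3 ≡ 9 (mod 12)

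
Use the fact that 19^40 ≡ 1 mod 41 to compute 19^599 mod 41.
By Fermat: 19^{40} ≡ 1 mod 41. 599 ≡ 39 mod 40. So 19^{599} ≡ 19^{39} ≡ 13 mod 41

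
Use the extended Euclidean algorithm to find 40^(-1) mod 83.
Extended GCD: 40(27) + 83(-13) = 1. So 40^(-1) ≡ 27 (mod 83). Verify: 40 × 27 = 1080 ≡ 1 (mod 83)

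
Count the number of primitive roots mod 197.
Number of primitive roots mod 197 = φ(p-1) = φ(196) = 84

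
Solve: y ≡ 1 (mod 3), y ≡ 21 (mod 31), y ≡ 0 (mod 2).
M = 3 × 31 × 2 = 186. M₁ = 62, y₁ ≡ 2 (mod 3). M₂ = 6, y₂ ≡ 26 (mod 31). M₃ = 93, y₃ ≡ 1 (mod 2). y = 1×62×2 + 21×6×26 + 0×93×1 ≡ 52 (mod 186)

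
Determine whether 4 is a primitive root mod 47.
4^{23} ≡ 1 (mod 47) and 23 < 46, so ord_47(4) = 23 ≠ 46 and 4 is not a primitive root.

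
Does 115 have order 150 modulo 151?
ord_151(115) divides 150. For each prime q|150: 115^{75}≡150, 115^{50}≡118, 115^{30}≡8, none ≡ 1. So 115 has order 150 and is a primitive root mod 151.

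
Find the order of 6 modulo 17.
Powers of 6 mod 17: 6^1≡6, 6^2≡2, 6^3≡12, 6^4≡4, 6^5≡7, 6^6≡8, 6^7≡14, 6^8≡16, 6^9≡11, 6^10≡15, 6^11≡5, 6^12≡13, 6^13≡10, 6^14≡9, 6^15≡3, 6^16≡1. Order = 16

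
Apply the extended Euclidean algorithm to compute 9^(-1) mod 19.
Extended GCD: 9(-2) + 19(1) = 1. So 9^(-1) ≡ -2 ≡ 17 mod 19. Verify: 9 × 17 = 153 ≡ 1 mod 19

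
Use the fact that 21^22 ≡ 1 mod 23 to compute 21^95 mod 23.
By Fermat: 21^{22} ≡ 1 mod 23. 95 = 4×22 + 7. So 21^{95} ≡ 21^{7} ≡ 10 mod 23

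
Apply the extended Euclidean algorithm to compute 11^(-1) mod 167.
Extended GCD: 11(76) + 167(-5) = 1. So 11^(-1) ≡ 76 mod 167. Verify: 11 × 76 = 836 ≡ 1 mod 167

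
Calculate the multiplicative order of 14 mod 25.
Powers of 14 mod 25: 14^1≡14, 14^2≡21, 14^3≡19, 14^4≡16, 14^5≡24, 14^6≡11, 14^7≡4, 14^8≡6, 14^9≡9, 14^10≡1. So the order of 14 is 10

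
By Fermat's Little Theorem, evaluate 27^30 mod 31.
By Fermat's Little Theorem, 27^{30} ≡ 1 mod 31 since 31 is prime and gcd(27, 31) = 1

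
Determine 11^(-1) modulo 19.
Since 19 is prime, by Fermat 11^(-1) ≡ 11^{17} ≡ 7 mod 19. Verify: 11 × 7 = 77 ≡ 1 mod 19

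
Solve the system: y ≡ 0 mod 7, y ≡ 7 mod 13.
M = 7 × 13 = 91. M₁ = 13, y₁ ≡ 6 mod 7. M₂ = 7, y₂ ≡ 2 mod 13. y = 0×13×6 + 7×7×2 ≡ 7 mod 91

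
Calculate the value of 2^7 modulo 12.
By repeated squaring mod 12: 2^{1}≡2, 2^{2}≡4, 2^{4}≡4. Then 2^{7} = 2^{4+2+1} ≡ 4 × 4 × 2 ≡ 8 mod 12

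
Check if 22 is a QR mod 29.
By Euler's criterion: 22^{14} ≡ 1 (mod 29). Since this equals 1, 22 is a QR.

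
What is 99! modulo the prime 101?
(100)! = (99)! × (100) ≡ -1 (mod 101). So (99)! ≡ -1 × (100)^(-1) ≡ (-1)×(-1) = 1 (mod 101)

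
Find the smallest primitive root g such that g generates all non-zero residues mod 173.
g = 2. Powers: [2, 4, 8, 16, 32, 64, 128, ...] generates all 172 non-zero residues.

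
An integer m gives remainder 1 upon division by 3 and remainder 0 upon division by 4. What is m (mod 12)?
M = 3 × 4 = 12. M₁ = 4, y₁ ≡ 1 (mod 3). M₂ = 3, y₂ ≡ 3 (mod 4). m = 1×4×1 + 0×3×3 ≡ 4 (mod 12)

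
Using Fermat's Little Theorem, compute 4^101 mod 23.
By Fermat: 4^{22} ≡ 1 (mod 23). 101 = 4×22 + 13. So 4^{101} ≡ 4^{13} ≡ 16 (mod 23)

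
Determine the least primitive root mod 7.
g = 3. For each prime q|6: 3^{3}≡6, 3^{2}≡2, none ≡ 1, so ord_7(3) = 6 and 3 is a primitive root.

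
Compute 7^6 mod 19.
By repeated squaring (mod 19): 7^{1}≡7, 7^{2}≡11, 7^{4}≡7. Then 7^{6} = 7^{4+2} ≡ 7 × 11 ≡ 1 (mod 19)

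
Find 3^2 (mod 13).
3^{2} = 9 ≡ 9 (mod 13)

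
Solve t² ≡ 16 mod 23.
The square roots of 16 mod 23 are 4 and 19. Verify: 4² = 16 ≡ 16 mod 23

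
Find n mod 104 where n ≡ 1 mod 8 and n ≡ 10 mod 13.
M = 8 × 13 = 104. M₁ = 13, y₁ ≡ 5 mod 8. M₂ = 8, y₂ ≡ 5 mod 13. n = 1×13×5 + 10×8×5 ≡ 49 mod 104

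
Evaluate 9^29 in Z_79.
By repeated squaring mod 79: 9^{1}≡9, 9^{2}≡2, 9^{4}≡4, 9^{8}≡16, 9^{16}≡19. Then 9^{29} = 9^{16+8+4+1} ≡ 19 × 16 × 4 × 9 ≡ 42 mod 79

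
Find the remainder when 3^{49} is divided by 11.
By Fermat: 3^{10} ≡ 1 mod 11. 49 = 4×10 + 9. So 3^{49} ≡ 3^{9} ≡ 4 mod 11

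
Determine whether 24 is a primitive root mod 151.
24^{50} ≡ 1 mod 151 and 50 < 150, so ord_151(24) = 50 ≠ 150 and 24 is not a primitive root.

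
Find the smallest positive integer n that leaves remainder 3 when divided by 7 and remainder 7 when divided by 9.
M = 7 × 9 = 63. M₁ = 9, y₁ ≡ 4 mod 7. M₂ = 7, y₂ ≡ 4 mod 9. n = 3×9×4 + 7×7×4 ≡ 52 mod 63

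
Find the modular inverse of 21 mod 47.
Since 47 is prime, by Fermat 21^(-1) ≡ 21^{45} ≡ 9 mod 47. Verify: 21 × 9 = 189 ≡ 1 mod 47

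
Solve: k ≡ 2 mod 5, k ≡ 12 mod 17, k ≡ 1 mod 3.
M = 5 × 17 × 3 = 255. M₁ = 51, y₁ ≡ 1 mod 5. M₂ = 15, y₂ ≡ 8 mod 17. M₃ = 85, y₃ ≡ 1 mod 3. k = 2×51×1 + 12×15×8 + 1×85×1 ≡ 97 mod 255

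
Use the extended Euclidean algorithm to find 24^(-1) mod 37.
Extended GCD: 24(17) + 37(-11) = 1. So 24^(-1) ≡ 17 (mod 37). Verify: 24 × 17 = 408 ≡ 1 (mod 37)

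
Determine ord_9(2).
Powers of 2 mod 9: 2^1≡2, 2^2≡4, 2^3≡8, 2^4≡7, 2^5≡5, 2^6≡1. ord_9(2) = 6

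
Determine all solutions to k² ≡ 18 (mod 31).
The square roots of 18 mod 31 are 7 and 24. Verify: 7² = 49 ≡ 18 (mod 31)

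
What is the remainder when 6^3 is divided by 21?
6^{3} = 216 ≡ 6 mod 21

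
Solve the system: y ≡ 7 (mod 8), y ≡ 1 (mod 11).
M = 8 × 11 = 88. M₁ = 11, y₁ ≡ 3 (mod 8). M₂ = 8, y₂ ≡ 7 (mod 11). y = 7×11×3 + 1×8×7 ≡ 23 (mod 88)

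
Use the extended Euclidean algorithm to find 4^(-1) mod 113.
Extended GCD: 4(-28) + 113(1) = 1. So 4^(-1) ≡ -28 ≡ 85 (mod 113). Verify: 4 × 85 = 340 ≡ 1 (mod 113)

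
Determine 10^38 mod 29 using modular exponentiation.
Using Fermat: 10^{28} ≡ 1 (mod 29). 38 ≡ 10 (mod 28). So 10^{38} ≡ 10^{10} ≡ 6 (mod 29)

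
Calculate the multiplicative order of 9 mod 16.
Powers of 9 mod 16: 9^1≡9, 9^2≡1. Order = 2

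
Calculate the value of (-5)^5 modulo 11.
By repeated squaring (mod 11): (-5)^{1}≡6, (-5)^{2}≡3, (-5)^{4}≡9. Then (-5)^{5} = (-5)^{4+1} ≡ 9 × 6 ≡ 10 (mod 11)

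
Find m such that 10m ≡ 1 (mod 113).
Since 113 is prime, by Fermat 10^(-1) ≡ 10^{111} ≡ 34 (mod 113). Verify: 10 × 34 = 340 ≡ 1 (mod 113)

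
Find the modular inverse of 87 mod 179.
Since 179 is prime, by Fermat 87^(-1) ≡ 87^{177} ≡ 107 (mod 179). Verify: 87 × 107 = 9309 ≡ 1 (mod 179)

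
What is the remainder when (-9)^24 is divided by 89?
By repeated squaring (mod 89): (-9)^{1}≡80, (-9)^{2}≡81, (-9)^{4}≡64, (-9)^{8}≡2, (-9)^{16}≡4. Then (-9)^{24} = (-9)^{16+8} ≡ 4 × 2 ≡ 8 (mod 89)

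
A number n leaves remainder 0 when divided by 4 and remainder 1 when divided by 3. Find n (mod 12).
M = 4 × 3 = 12. M₁ = 3, y₁ ≡ 3 (mod 4). M₂ = 4, y₂ ≡ 1 (mod 3). n = 0×3×3 + 1×4×1 ≡ 4 (mod 12)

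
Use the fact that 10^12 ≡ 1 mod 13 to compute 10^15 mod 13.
By Fermat: 10^{12} ≡ 1 mod 13. So 10^{15} = 10^{12} · 10^{3} ≡ 10^{3} ≡ 12 mod 13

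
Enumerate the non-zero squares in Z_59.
Squares in Z_59*: {1, 3, 4, 5, 7, 9, 12, 15, 16, 17, 19, 20, 21, 22, 25, 26, 27, 28, 29, 35, 36, 41, 45, 46, 48, 49, 51, 53, 57}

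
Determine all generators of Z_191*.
There are φ(190) = 72 primitive roots mod 191: {19, 21, 22, 28, 29, 33, 35, 42, 44, 47, 53, 56, 57, 58, 61, 62, 63, 71, 73, 74, 76, 83, 87, 88, 89, 91, 93, 94, 95, 99, 101, 105, 106, 110, 111, 112, 113, 114, 116, 119, 123, 124, 126, 127, 131, 132, 137, 140, 141, 143, 145, 146, 148, 151, 157, 164, 165, 167, 168, 171, 173, 174, 175, 176, 178, 179, 181, 182, 183, 187, 188, 189}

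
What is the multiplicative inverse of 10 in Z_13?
Since 13 is prime, by Fermat 10^(-1) ≡ 10^{11} ≡ 4 (mod 13). Verify: 10 × 4 = 40 ≡ 1 (mod 13)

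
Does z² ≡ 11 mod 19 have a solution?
By Euler's criterion: 11^{9} ≡ 1 mod 19. Since this equals 1, 11 is a QR.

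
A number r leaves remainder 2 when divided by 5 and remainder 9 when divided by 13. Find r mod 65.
M = 5 × 13 = 65. M₁ = 13, y₁ ≡ 2 mod 5. M₂ = 5, y₂ ≡ 8 mod 13. r = 2×13×2 + 9×5×8 ≡ 22 mod 65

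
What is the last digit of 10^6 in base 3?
Using Fermat: 10^{2} ≡ 1 (mod 3). 6 ≡ 0 (mod 2). So 10^{6} ≡ 10^{0} ≡ 1 (mod 3)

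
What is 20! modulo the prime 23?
(22)! = (20)! × (21) × (22) ≡ -1 mod 23. So (20)! ≡ -1 × [(22)(21)]^(-1) ≡ 11 mod 23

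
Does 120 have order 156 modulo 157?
120^{78} ≡ 1 (mod 157) and 78 < 156, so ord_157(120) = 78 ≠ 156 and 120 is not a primitive root.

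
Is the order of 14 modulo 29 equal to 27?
Powers of 14 mod 29: 14^1≡14, 14^2≡22, 14^3≡18, 14^4≡20, 14^5≡19, 14^6≡5, 14^7≡12, 14^8≡23, 14^9≡3, 14^10≡13, 14^11≡8, 14^12≡25, 14^13≡2, 14^14≡28, 14^15≡15, 14^16≡7, 14^17≡11, 14^18≡9, 14^19≡10, 14^20≡24, 14^21≡17, 14^22≡6, 14^23≡26, 14^24≡16, 14^25≡21, 14^26≡4, 14^27≡27, 14^28≡1. 14^27≡27≢1, so ord ≠ 27. No, the actual order is 28.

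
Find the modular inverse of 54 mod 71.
Since 71 is prime, by Fermat 54^(-1) ≡ 54^{69} ≡ 25 mod 71. Verify: 54 × 25 = 1350 ≡ 1 mod 71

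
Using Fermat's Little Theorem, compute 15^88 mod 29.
By Fermat: 15^{28} ≡ 1 mod 29. 88 = 3×28 + 4. So 15^{88} ≡ 15^{4} ≡ 20 mod 29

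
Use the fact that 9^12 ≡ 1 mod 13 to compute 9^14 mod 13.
By Fermat: 9^{12} ≡ 1 mod 13. So 9^{14} = 9^{12} · 9^{2} ≡ 9^{2} ≡ 3 mod 13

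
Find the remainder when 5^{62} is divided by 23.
By Fermat: 5^{22} ≡ 1 (mod 23). 62 = 2×22 + 18. So 5^{62} ≡ 5^{18} ≡ 6 (mod 23)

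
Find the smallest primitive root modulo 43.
g = 3. For each prime q|42: 3^{21}≡42, 3^{14}≡36, 3^{6}≡41, none ≡ 1, so ord_43(3) = 42 and 3 is a primitive root.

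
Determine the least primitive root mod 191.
g = 19. For each prime q|190: 19^{95}≡190, 19^{38}≡39, 19^{10}≡52, none ≡ 1, so ord_191(19) = 190 and 19 is a primitive root.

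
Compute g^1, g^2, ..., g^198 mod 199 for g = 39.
39^1, 39^2, ..., 39^{198} mod 199: [39, 128, 17, 66, 186, 90, 127, 177, 137, 169, 24, 140, 87, 10, 191, 86, 170, 63, 69, 104, 76, 178, 176, 98, 41, 7, 74, 100, 119, 64, 108, 33, 93, 45, 163, 188, 168, 184, 12, 70, 143, 5, 195, 43, 85, 131, 134, 52, 38, 89, 88, 49, 120, 103, 37, 50, 159, 32, 54, 116, 146, 122, 181, 94, 84, 92, 6, 35, 171, 102, 197, 121, 142, 165, 67, 26, 19, 144, 44, 124, 60, 151, 118, 25, 179, 16, 27, 58, 73, 61, 190, 47, 42, 46, 3, 117, 185, 51, 198, 160, 71, 182, 133, 13, 109, 72, 22, 62, 30, 175, 59, 112, 189, 8, 113, 29, 136, 130, 95, 123, 21, 23, 101, 158, 192, 125, 99, 80, 135, 91, 166, 106, 154, 36, 11, 31, 15, 187, 129, 56, 194, 4, 156, 114, 68, 65, 147, 161, 110, 111, 150, 79, 96, 162, 149, 40, 167, 145, 83, 53, 77, 18, 105, 115, 107, 193, 164, 28, 97, 2, 78, 57, 34, 132, 173, 180, 55, 155, 75, 139, 48, 81, 174, 20, 183, 172, 141, 126, 138, 9, 152, 157, 153, 196, 82, 14, 148, 1]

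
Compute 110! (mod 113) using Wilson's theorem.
(112)! = (110)! × (111) × (112) ≡ -1 (mod 113). So (110)! ≡ -1 × [(112)(111)]^(-1) ≡ 56 (mod 113)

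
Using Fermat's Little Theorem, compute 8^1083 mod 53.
By Fermat: 8^{52} ≡ 1 mod 53. 1083 ≡ 43 mod 52. So 8^{1083} ≡ 8^{43} ≡ 26 mod 53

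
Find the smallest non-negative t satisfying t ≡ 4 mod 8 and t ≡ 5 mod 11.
M = 8 × 11 = 88. M₁ = 11, y₁ ≡ 3 mod 8. M₂ = 8, y₂ ≡ 7 mod 11. t = 4×11×3 + 5×8×7 ≡ 60 mod 88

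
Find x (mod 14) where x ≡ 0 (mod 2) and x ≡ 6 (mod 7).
M = 2 × 7 = 14. M₁ = 7, y₁ ≡ 1 (mod 2). M₂ = 2, y₂ ≡ 4 (mod 7). x = 0×7×1 + 6×2×4 ≡ 6 (mod 14)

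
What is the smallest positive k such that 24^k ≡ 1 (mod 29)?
Powers of 24 mod 29: 24^1≡24, 24^2≡25, 24^3≡20, 24^4≡16, 24^5≡7, 24^6≡23, 24^7≡1. Order = 7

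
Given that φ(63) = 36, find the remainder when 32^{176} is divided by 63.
By Euler: 32^{36} ≡ 1 mod 63 since gcd(32, 63) = 1. 176 = 4×36 + 32. So 32^{176} ≡ 32^{32} ≡ 16 mod 63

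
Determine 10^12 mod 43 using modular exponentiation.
By repeated squaring (mod 43): 10^{1}≡10, 10^{2}≡14, 10^{4}≡24, 10^{8}≡17. Then 10^{12} = 10^{8+4} ≡ 17 × 24 ≡ 21 (mod 43)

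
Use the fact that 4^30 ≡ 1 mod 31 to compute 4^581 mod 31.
By Fermat: 4^{30} ≡ 1 mod 31. 581 ≡ 11 mod 30. So 4^{581} ≡ 4^{11} ≡ 4 mod 31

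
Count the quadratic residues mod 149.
Exactly half the non-zero residues mod a prime are QRs: (149-1)/2 = 74.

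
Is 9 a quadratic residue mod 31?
By Euler's criterion: 9^{15} ≡ 1 (mod 31). Since this equals 1, 9 is a QR.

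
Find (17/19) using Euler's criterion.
(17/19) = 17^{9} mod 19 = 1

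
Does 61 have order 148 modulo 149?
61^{74} ≡ 1 (mod 149) and 74 < 148, so ord_149(61) = 74 ≠ 148 and 61 is not a primitive root.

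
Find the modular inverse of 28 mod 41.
Since 41 is prime, by Fermat 28^(-1) ≡ 28^{39} ≡ 22 mod 41. Verify: 28 × 22 = 616 ≡ 1 mod 41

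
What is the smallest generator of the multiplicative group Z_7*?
g = 3. Powers: [3, 2, 6, 4, 5, 1] generates all 6 non-zero residues.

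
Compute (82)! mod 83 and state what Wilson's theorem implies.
(82)! mod 83 = 82. Since this equals -1 mod 83, Wilson confirms 83 is prime.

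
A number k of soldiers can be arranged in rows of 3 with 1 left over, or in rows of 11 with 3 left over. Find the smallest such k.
M = 3 × 11 = 33. M₁ = 11, y₁ ≡ 2 (mod 3). M₂ = 3, y₂ ≡ 4 (mod 11). k = 1×11×2 + 3×3×4 ≡ 25 (mod 33)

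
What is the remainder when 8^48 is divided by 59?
By repeated squaring (mod 59): 8^{1}≡8, 8^{2}≡5, 8^{4}≡25, 8^{8}≡35, 8^{16}≡45, 8^{32}≡19. Then 8^{48} = 8^{32+16} ≡ 19 × 45 ≡ 29 (mod 59)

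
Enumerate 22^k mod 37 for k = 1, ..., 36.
22^1, 22^2, ..., 22^{36} mod 37: [22, 3, 29, 9, 13, 27, 2, 7, 6, 21, 18, 26, 17, 4, 14, 12, 5, 36, 15, 34, 8, 28, 24, 10, 35, 30, 31, 16, 19, 11, 20, 33, 23, 25, 32, 1]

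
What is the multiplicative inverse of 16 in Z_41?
Since 41 is prime, by Fermat 16^(-1) ≡ 16^{39} ≡ 18 mod 41. Verify: 16 × 18 = 288 ≡ 1 mod 41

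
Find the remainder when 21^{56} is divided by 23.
By Fermat: 21^{22} ≡ 1 (mod 23). 56 = 2×22 + 12. So 21^{56} ≡ 21^{12} ≡ 2 (mod 23)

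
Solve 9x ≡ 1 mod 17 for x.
Since 17 is prime, by Fermat 9^(-1) ≡ 9^{15} ≡ 2 mod 17. Verify: 9 × 2 = 18 ≡ 1 mod 17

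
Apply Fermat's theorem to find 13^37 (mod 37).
By Fermat: 13^{36} ≡ 1 (mod 37). So 13^{37} = 13^{36} · 13^{1} ≡ 13^{1} ≡ 13 (mod 37)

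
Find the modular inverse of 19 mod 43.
Since 43 is prime, by Fermat 19^(-1) ≡ 19^{41} ≡ 34 mod 43. Verify: 19 × 34 = 646 ≡ 1 mod 43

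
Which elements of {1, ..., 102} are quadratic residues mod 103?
Quadratic residues modulo 103: {1, 2, 4, 7, 8, 9, 13, 14, 15, 16, 17, 18, 19, 23, 25, 26, 28, 29, 30, 32, 33, 34, 36, 38, 41, 46, 49, 50, 52, 55, 56, 58, 59, 60, 61, 63, 64, 66, 68, 72, 76, 79, 81, 82, 83, 91, 92, 93, 97, 98, 100}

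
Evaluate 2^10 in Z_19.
By repeated squaring mod 19: 2^{1}≡2, 2^{2}≡4, 2^{4}≡16, 2^{8}≡9. Then 2^{10} = 2^{8+2} ≡ 9 × 4 ≡ 17 mod 19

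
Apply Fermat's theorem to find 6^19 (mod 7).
By Fermat: 6^{6} ≡ 1 (mod 7). 19 = 3×6 + 1. So 6^{19} ≡ 6^{1} ≡ 6 (mod 7)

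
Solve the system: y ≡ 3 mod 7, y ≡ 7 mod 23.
M = 7 × 23 = 161. M₁ = 23, y₁ ≡ 4 mod 7. M₂ = 7, y₂ ≡ 10 mod 23. y = 3×23×4 + 7×7×10 ≡ 122 mod 161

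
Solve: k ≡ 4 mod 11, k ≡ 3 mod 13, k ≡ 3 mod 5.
M = 11 × 13 × 5 = 715. M₁ = 65, y₁ ≡ 10 mod 11. M₂ = 55, y₂ ≡ 9 mod 13. M₃ = 143, y₃ ≡ 2 mod 5. k = 4×65×10 + 3×55×9 + 3×143×2 ≡ 653 mod 715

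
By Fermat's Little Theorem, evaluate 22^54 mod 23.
By Fermat: 22^{22} ≡ 1 mod 23. 54 = 2×22 + 10. So 22^{54} ≡ 22^{10} ≡ 1 mod 23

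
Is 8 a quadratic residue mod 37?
By Euler's criterion: 8^{18} ≡ 36 (mod 37). Since this equals -1 (≡ 36), 8 is not a QR.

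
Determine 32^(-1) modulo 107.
Since 107 is prime, by Fermat 32^(-1) ≡ 32^{105} ≡ 97 (mod 107). Verify: 32 × 97 = 3104 ≡ 1 (mod 107)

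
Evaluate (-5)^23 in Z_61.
By repeated squaring mod 61: (-5)^{1}≡56, (-5)^{2}≡25, (-5)^{4}≡15, (-5)^{8}≡42, (-5)^{16}≡56. Then (-5)^{23} = (-5)^{16+4+2+1} ≡ 56 × 15 × 25 × 56 ≡ 42 mod 61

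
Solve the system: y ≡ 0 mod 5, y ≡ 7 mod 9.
M = 5 × 9 = 45. M₁ = 9, y₁ ≡ 4 mod 5. M₂ = 5, y₂ ≡ 2 mod 9. y = 0×9×4 + 7×5×2 ≡ 25 mod 45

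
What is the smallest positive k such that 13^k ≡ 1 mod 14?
Powers of 13 mod 14: 13^1≡13, 13^2≡1. So the order of 13 is 2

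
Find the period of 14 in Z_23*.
Powers of 14 mod 23: 14^1≡14, 14^2≡12, 14^3≡7, 14^4≡6, 14^5≡15, 14^6≡3, 14^7≡19, 14^8≡13, 14^9≡21, 14^10≡18, 14^11≡22, 14^12≡9, 14^13≡11, 14^14≡16, 14^15≡17, 14^16≡8, 14^17≡20, 14^18≡4, 14^19≡10, 14^20≡2, 14^21≡5, 14^22≡1. ord_23(14) = 22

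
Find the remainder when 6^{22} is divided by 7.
By Fermat: 6^{6} ≡ 1 mod 7. 22 = 3×6 + 4. So 6^{22} ≡ 6^{4} ≡ 1 mod 7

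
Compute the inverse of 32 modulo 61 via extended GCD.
Extended GCD: 32(21) + 61(-11) = 1. So 32^(-1) ≡ 21 (mod 61). Verify: 32 × 21 = 672 ≡ 1 (mod 61)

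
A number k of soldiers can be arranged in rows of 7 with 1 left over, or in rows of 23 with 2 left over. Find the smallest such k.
M = 7 × 23 = 161. M₁ = 23, y₁ ≡ 4 (mod 7). M₂ = 7, y₂ ≡ 10 (mod 23). k = 1×23×4 + 2×7×10 ≡ 71 (mod 161)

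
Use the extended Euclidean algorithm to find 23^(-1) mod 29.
Extended GCD: 23(-5) + 29(4) = 1. So 23^(-1) ≡ -5 ≡ 24 (mod 29). Verify: 23 × 24 = 552 ≡ 1 (mod 29)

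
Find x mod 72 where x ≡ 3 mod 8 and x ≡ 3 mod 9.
M = 8 × 9 = 72. M₁ = 9, y₁ ≡ 1 mod 8. M₂ = 8, y₂ ≡ 8 mod 9. x = 3×9×1 + 3×8×8 ≡ 3 mod 72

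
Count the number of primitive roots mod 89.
A prime p has φ(p-1) primitive roots; here φ(88) = 40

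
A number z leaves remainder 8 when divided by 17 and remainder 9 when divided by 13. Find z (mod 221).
M = 17 × 13 = 221. M₁ = 13, y₁ ≡ 4 (mod 17). M₂ = 17, y₂ ≡ 10 (mod 13). z = 8×13×4 + 9×17×10 ≡ 178 (mod 221)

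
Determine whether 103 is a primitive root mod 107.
ord_107(103) divides 106. For each prime q|106: 103^{53}≡106, 103^{2}≡16, none ≡ 1. So 103 has order 106 and is a primitive root mod 107.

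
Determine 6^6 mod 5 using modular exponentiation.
Using Fermat: 6^{4} ≡ 1 (mod 5). 6 ≡ 2 (mod 4). So 6^{6} ≡ 6^{2} ≡ 1 (mod 5)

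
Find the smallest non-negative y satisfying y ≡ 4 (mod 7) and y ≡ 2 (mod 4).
M = 7 × 4 = 28. M₁ = 4, y₁ ≡ 2 (mod 7). M₂ = 7, y₂ ≡ 3 (mod 4). y = 4×4×2 + 2×7×3 ≡ 18 (mod 28)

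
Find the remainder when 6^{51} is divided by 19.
By Fermat: 6^{18} ≡ 1 mod 19. 51 = 2×18 + 15. So 6^{51} ≡ 6^{15} ≡ 11 mod 19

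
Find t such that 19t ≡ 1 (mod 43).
Since 43 is prime, by Fermat 19^(-1) ≡ 19^{41} ≡ 34 (mod 43). Verify: 19 × 34 = 646 ≡ 1 (mod 43)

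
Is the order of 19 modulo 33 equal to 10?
Powers of 19 mod 33: 19^1≡19, 19^2≡31, 19^3≡28, 19^4≡4, 19^5≡10, 19^6≡25, 19^7≡13, 19^8≡16, 19^9≡7, 19^10≡1. First k with 19^k≡1 is k=10. Yes, ord_33(19) = 10.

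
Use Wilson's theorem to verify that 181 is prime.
(180)! mod 181 = 180. Since this equals -1 mod 181, Wilson confirms 181 is prime.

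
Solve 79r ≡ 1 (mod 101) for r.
Since 101 is prime, by Fermat 79^(-1) ≡ 79^{99} ≡ 78 (mod 101). Verify: 79 × 78 = 6162 ≡ 1 (mod 101)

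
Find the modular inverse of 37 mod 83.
Since 83 is prime, by Fermat 37^(-1) ≡ 37^{81} ≡ 9 mod 83. Verify: 37 × 9 = 333 ≡ 1 mod 83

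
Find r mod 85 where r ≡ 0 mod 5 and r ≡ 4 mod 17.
M = 5 × 17 = 85. M₁ = 17, y₁ ≡ 3 mod 5. M₂ = 5, y₂ ≡ 7 mod 17. r = 0×17×3 + 4×5×7 ≡ 55 mod 85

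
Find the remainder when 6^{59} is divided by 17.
By Fermat: 6^{16} ≡ 1 mod 17. 59 = 3×16 + 11. So 6^{59} ≡ 6^{11} ≡ 5 mod 17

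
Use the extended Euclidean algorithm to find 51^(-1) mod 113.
Extended GCD: 51(-31) + 113(14) = 1. So 51^(-1) ≡ -31 ≡ 82 mod 113. Verify: 51 × 82 = 4182 ≡ 1 mod 113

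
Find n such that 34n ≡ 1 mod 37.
Since 37 is prime, by Fermat 34^(-1) ≡ 34^{35} ≡ 12 mod 37. Verify: 34 × 12 = 408 ≡ 1 mod 37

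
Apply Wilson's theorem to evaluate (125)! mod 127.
(126)! = (125)! × (126) ≡ -1 (mod 127). So (125)! ≡ -1 × (126)^(-1) ≡ (-1)×(-1) = 1 (mod 127)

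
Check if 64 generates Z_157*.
64^{26} ≡ 1 mod 157 and 26 < 156, so ord_157(64) = 26 ≠ 156 and 64 is not a primitive root.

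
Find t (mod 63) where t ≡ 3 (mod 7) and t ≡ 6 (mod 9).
M = 7 × 9 = 63. M₁ = 9, y₁ ≡ 4 (mod 7). M₂ = 7, y₂ ≡ 4 (mod 9). t = 3×9×4 + 6×7×4 ≡ 24 (mod 63)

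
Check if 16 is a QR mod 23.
By Euler's criterion: 16^{11} ≡ 1 (mod 23). Since this equals 1, 16 is a QR.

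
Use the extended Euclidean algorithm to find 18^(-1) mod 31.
Extended GCD: 18(-12) + 31(7) = 1. So 18^(-1) ≡ -12 ≡ 19 (mod 31). Verify: 18 × 19 = 342 ≡ 1 (mod 31)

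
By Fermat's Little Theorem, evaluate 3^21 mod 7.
By Fermat: 3^{6} ≡ 1 mod 7. 21 = 3×6 + 3. So 3^{21} ≡ 3^{3} ≡ 6 mod 7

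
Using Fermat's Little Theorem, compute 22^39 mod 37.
By Fermat: 22^{36} ≡ 1 (mod 37). So 22^{39} = 22^{36} · 22^{3} ≡ 22^{3} ≡ 29 (mod 37)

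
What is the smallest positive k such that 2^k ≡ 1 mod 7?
Powers of 2 mod 7: 2^1≡2, 2^2≡4, 2^3≡1. So the order of 2 is 3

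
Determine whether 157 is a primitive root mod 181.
ord_181(157) divides 180. For each prime q|180: 157^{90}≡180, 157^{60}≡132, 157^{36}≡135, none ≡ 1. So 157 has order 180 and is a primitive root mod 181.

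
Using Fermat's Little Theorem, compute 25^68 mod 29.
By Fermat: 25^{28} ≡ 1 mod 29. 68 = 2×28 + 12. So 25^{68} ≡ 25^{12} ≡ 20 mod 29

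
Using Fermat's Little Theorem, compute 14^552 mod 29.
By Fermat: 14^{28} ≡ 1 mod 29. 552 ≡ 20 mod 28. So 14^{552} ≡ 14^{20} ≡ 24 mod 29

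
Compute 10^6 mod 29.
By repeated squaring mod 29: 10^{1}≡10, 10^{2}≡13, 10^{4}≡24. Then 10^{6} = 10^{4+2} ≡ 24 × 13 ≡ 22 mod 29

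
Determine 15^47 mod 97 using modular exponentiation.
By repeated squaring (mod 97): 15^{1}≡15, 15^{2}≡31, 15^{4}≡88, 15^{8}≡81, 15^{16}≡62, 15^{32}≡61. Then 15^{47} = 15^{32+8+4+2+1} ≡ 61 × 81 × 88 × 31 × 15 ≡ 84 (mod 97)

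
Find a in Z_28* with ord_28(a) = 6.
3 has order 6 mod 28 since 3^{6} ≡ 1 (mod 28) and no smaller power works.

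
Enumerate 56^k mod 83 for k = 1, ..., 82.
56^1, 56^2, ..., 56^{82} mod 83: [56, 65, 71, 75, 50, 61, 13, 64, 15, 10, 62, 69, 46, 3, 2, 29, 47, 59, 67, 17, 39, 26, 45, 30, 20, 41, 55, 9, 6, 4, 58, 11, 35, 51, 34, 78, 52, 7, 60, 40, 82, 27, 18, 12, 8, 33, 22, 70, 19, 68, 73, 21, 14, 37, 80, 81, 54, 36, 24, 16, 66, 44, 57, 38, 53, 63, 42, 28, 74, 77, 79, 25, 72, 48, 32, 49, 5, 31, 76, 23, 43, 1]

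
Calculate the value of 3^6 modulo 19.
By repeated squaring (mod 19): 3^{1}≡3, 3^{2}≡9, 3^{4}≡5. Then 3^{6} = 3^{4+2} ≡ 5 × 9 ≡ 7 (mod 19)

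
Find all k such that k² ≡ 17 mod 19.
The square roots of 17 mod 19 are 6 and 13. Verify: 6² = 36 ≡ 17 mod 19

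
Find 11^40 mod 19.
Using Fermat: 11^{18} ≡ 1 mod 19. 40 ≡ 4 mod 18. So 11^{40} ≡ 11^{4} ≡ 11 mod 19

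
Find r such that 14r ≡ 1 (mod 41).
Since 41 is prime, by Fermat 14^(-1) ≡ 14^{39} ≡ 3 (mod 41). Verify: 14 × 3 = 42 ≡ 1 (mod 41)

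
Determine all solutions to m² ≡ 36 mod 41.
The square roots of 36 mod 41 are 6 and 35. Verify: 6² = 36 ≡ 36 mod 41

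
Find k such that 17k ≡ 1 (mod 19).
Since 19 is prime, by Fermat 17^(-1) ≡ 17^{17} ≡ 9 (mod 19). Verify: 17 × 9 = 153 ≡ 1 (mod 19)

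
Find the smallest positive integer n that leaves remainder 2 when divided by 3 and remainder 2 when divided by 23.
M = 3 × 23 = 69. M₁ = 23, y₁ ≡ 2 (mod 3). M₂ = 3, y₂ ≡ 8 (mod 23). n = 2×23×2 + 2×3×8 ≡ 2 (mod 69)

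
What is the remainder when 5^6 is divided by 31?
By repeated squaring (mod 31): 5^{1}≡5, 5^{2}≡25, 5^{4}≡5. Then 5^{6} = 5^{4+2} ≡ 5 × 25 ≡ 1 (mod 31)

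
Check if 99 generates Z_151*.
99^{75} ≡ 1 mod 151 and 75 < 150, so ord_151(99) = 75 ≠ 150 and 99 is not a primitive root.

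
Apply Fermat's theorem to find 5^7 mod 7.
By Fermat: 5^{6} ≡ 1 mod 7. So 5^{7} = 5^{6} · 5^{1} ≡ 5^{1} ≡ 5 mod 7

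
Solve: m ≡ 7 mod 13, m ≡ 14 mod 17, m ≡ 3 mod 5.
M = 13 × 17 × 5 = 1105. M₁ = 85, y₁ ≡ 2 mod 13. M₂ = 65, y₂ ≡ 11 mod 17. M₃ = 221, y₃ ≡ 1 mod 5. m = 7×85×2 + 14×65×11 + 3×221×1 ≡ 813 mod 1105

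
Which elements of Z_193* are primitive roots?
There are φ(192) = 64 primitive roots mod 193: {5, 10, 15, 17, 19, 22, 26, 30, 34, 37, 38, 40, 41, 44, 45, 47, 51, 52, 53, 57, 58, 61, 66, 70, 73, 77, 78, 79, 80, 82, 90, 91, 102, 103, 111, 113, 114, 115, 116, 120, 123, 127, 132, 135, 136, 140, 141, 142, 146, 148, 149, 152, 153, 155, 156, 159, 163, 167, 171, 174, 176, 178, 183, 188}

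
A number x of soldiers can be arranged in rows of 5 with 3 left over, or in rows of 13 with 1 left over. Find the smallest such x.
M = 5 × 13 = 65. M₁ = 13, y₁ ≡ 2 (mod 5). M₂ = 5, y₂ ≡ 8 (mod 13). x = 3×13×2 + 1×5×8 ≡ 53 (mod 65)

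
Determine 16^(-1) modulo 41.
Since 41 is prime, by Fermat 16^(-1) ≡ 16^{39} ≡ 18 mod 41. Verify: 16 × 18 = 288 ≡ 1 mod 41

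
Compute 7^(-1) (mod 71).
Since 71 is prime, by Fermat 7^(-1) ≡ 7^{69} ≡ 61 (mod 71). Verify: 7 × 61 = 427 ≡ 1 (mod 71)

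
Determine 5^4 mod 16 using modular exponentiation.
5^{4} = 625 ≡ 1 (mod 16)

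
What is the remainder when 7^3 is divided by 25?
7^{3} = 343 ≡ 18 mod 25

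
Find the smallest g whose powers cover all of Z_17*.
g = 3. Powers: [3, 9, 10, 13, 5, 15, 11, 16, ...] generates all 16 non-zero residues.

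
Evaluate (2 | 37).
(2/37) = 2^{18} mod 37 = -1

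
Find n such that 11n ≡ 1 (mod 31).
Since 31 is prime, by Fermat 11^(-1) ≡ 11^{29} ≡ 17 (mod 31). Verify: 11 × 17 = 187 ≡ 1 (mod 31)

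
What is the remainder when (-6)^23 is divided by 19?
Using Fermat: (-6)^{18} ≡ 1 mod 19. 23 ≡ 5 mod 18. So (-6)^{23} ≡ (-6)^{5} ≡ 14 mod 19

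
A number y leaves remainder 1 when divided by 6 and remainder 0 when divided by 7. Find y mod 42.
M = 6 × 7 = 42. M₁ = 7, y₁ ≡ 1 mod 6. M₂ = 6, y₂ ≡ 6 mod 7. y = 1×7×1 + 0×6×6 ≡ 7 mod 42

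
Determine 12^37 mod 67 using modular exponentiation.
By repeated squaring (mod 67): 12^{1}≡12, 12^{2}≡10, 12^{4}≡33, 12^{8}≡17, 12^{16}≡21, 12^{32}≡39. Then 12^{37} = 12^{32+4+1} ≡ 39 × 33 × 12 ≡ 34 (mod 67)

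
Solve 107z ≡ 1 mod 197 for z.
Since 197 is prime, by Fermat 107^(-1) ≡ 107^{195} ≡ 116 mod 197. Verify: 107 × 116 = 12412 ≡ 1 mod 197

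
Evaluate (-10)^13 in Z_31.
By repeated squaring mod 31: (-10)^{1}≡21, (-10)^{2}≡7, (-10)^{4}≡18, (-10)^{8}≡14. Then (-10)^{13} = (-10)^{8+4+1} ≡ 14 × 18 × 21 ≡ 22 mod 31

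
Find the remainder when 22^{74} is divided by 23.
By Fermat: 22^{22} ≡ 1 (mod 23). 74 = 3×22 + 8. So 22^{74} ≡ 22^{8} ≡ 1 (mod 23)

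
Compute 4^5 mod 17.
By repeated squaring (mod 17): 4^{1}≡4, 4^{2}≡16, 4^{4}≡1. Then 4^{5} = 4^{4+1} ≡ 1 × 4 ≡ 4 (mod 17)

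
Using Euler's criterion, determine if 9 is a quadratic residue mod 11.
By Euler's criterion: 9^{5} ≡ 1 mod 11. Since this equals 1, 9 is a QR.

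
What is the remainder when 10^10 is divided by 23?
By repeated squaring mod 23: 10^{1}≡10, 10^{2}≡8, 10^{4}≡18, 10^{8}≡2. Then 10^{10} = 10^{8+2} ≡ 2 × 8 ≡ 16 mod 23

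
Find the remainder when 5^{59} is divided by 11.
By Fermat: 5^{10} ≡ 1 mod 11. 59 = 5×10 + 9. So 5^{59} ≡ 5^{9} ≡ 9 mod 11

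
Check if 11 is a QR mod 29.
By Euler's criterion: 11^{14} ≡ 28 (mod 29). Since this equals -1 (≡ 28), 11 is not a QR.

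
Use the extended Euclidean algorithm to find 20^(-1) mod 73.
Extended GCD: 20(11) + 73(-3) = 1. So 20^(-1) ≡ 11 mod 73. Verify: 20 × 11 = 220 ≡ 1 mod 73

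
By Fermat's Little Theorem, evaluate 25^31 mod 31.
By Fermat: 25^{30} ≡ 1 mod 31. So 25^{31} = 25^{30} · 25^{1} ≡ 25^{1} ≡ 25 mod 31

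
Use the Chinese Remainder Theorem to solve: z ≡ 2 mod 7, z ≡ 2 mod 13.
M = 7 × 13 = 91. M₁ = 13, y₁ ≡ 6 mod 7. M₂ = 7, y₂ ≡ 2 mod 13. z = 2×13×6 + 2×7×2 ≡ 2 mod 91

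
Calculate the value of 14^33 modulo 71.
By repeated squaring (mod 71): 14^{1}≡14, 14^{2}≡54, 14^{4}≡5, 14^{8}≡25, 14^{16}≡57, 14^{32}≡54. Then 14^{33} = 14^{32+1} ≡ 54 × 14 ≡ 46 (mod 71)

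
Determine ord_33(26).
Powers of 26 mod 33: 26^1≡26, 26^2≡16, 26^3≡20, 26^4≡25, 26^5≡23, 26^6≡4, 26^7≡5, 26^8≡31, 26^9≡14, 26^10≡1. Order = 10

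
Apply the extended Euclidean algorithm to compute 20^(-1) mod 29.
Extended GCD: 20(-13) + 29(9) = 1. So 20^(-1) ≡ -13 ≡ 16 mod 29. Verify: 20 × 16 = 320 ≡ 1 mod 29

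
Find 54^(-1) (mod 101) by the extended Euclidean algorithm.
Extended GCD: 54(-43) + 101(23) = 1. So 54^(-1) ≡ -43 ≡ 58 (mod 101). Verify: 54 × 58 = 3132 ≡ 1 (mod 101)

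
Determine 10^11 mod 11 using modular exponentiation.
Using Fermat: 10^{10} ≡ 1 mod 11. 11 ≡ 1 mod 10. So 10^{11} ≡ 10^{1} ≡ 10 mod 11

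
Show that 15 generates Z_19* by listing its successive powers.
15^1, 15^2, ..., 15^{18} mod 19: [15, 16, 12, 9, 2, 11, 13, 5, 18, 4, 3, 7, 10, 17, 8, 6, 14, 1]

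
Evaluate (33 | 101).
(33/101) = 33^{50} mod 101 = 1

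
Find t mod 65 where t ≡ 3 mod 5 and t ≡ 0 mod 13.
M = 5 × 13 = 65. M₁ = 13, y₁ ≡ 2 mod 5. M₂ = 5, y₂ ≡ 8 mod 13. t = 3×13×2 + 0×5×8 ≡ 13 mod 65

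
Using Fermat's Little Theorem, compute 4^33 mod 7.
By Fermat: 4^{6} ≡ 1 mod 7. 33 = 5×6 + 3. So 4^{33} ≡ 4^{3} ≡ 1 mod 7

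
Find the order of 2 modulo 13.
Powers of 2 mod 13: 2^1≡2, 2^2≡4, 2^3≡8, 2^4≡3, 2^5≡6, 2^6≡12, 2^7≡11, 2^8≡9, 2^9≡5, 2^10≡10, 2^11≡7, 2^12≡1. So the order of 2 is 12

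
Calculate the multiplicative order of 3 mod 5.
Powers of 3 mod 5: 3^1≡3, 3^2≡4, 3^3≡2, 3^4≡1. Order = 4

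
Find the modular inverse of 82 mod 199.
Since 199 is prime, by Fermat 82^(-1) ≡ 82^{197} ≡ 17 mod 199. Verify: 82 × 17 = 1394 ≡ 1 mod 199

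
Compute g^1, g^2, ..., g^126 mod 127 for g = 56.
56^1, 56^2, ..., 56^{126} mod 127: [56, 88, 102, 124, 86, 117, 75, 9, 123, 30, 29, 100, 12, 37, 40, 81, 91, 16, 7, 11, 108, 79, 106, 94, 57, 17, 63, 99, 83, 76, 65, 84, 5, 26, 59, 2, 112, 49, 77, 121, 45, 107, 23, 18, 119, 60, 58, 73, 24, 74, 80, 35, 55, 32, 14, 22, 89, 31, 85, 61, 114, 34, 126, 71, 39, 25, 3, 41, 10, 52, 118, 4, 97, 98, 27, 115, 90, 87, 46, 36, 111, 120, 116, 19, 48, 21, 33, 70, 110, 64, 28, 44, 51, 62, 43, 122, 101, 68, 125, 15, 78, 50, 6, 82, 20, 104, 109, 8, 67, 69, 54, 103, 53, 47, 92, 72, 95, 113, 105, 38, 96, 42, 66, 13, 93, 1]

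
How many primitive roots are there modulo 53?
Number of primitive roots mod 53 = φ(p-1) = φ(52) = 24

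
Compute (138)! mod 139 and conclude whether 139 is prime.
(138)! mod 139 = 138. Since 138 ≡ -1 (mod 139), 139 is prime.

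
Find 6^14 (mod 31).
By repeated squaring (mod 31): 6^{1}≡6, 6^{2}≡5, 6^{4}≡25, 6^{8}≡5. Then 6^{14} = 6^{8+4+2} ≡ 5 × 25 × 5 ≡ 5 (mod 31)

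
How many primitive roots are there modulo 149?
Number of primitive roots mod 149 = φ(p-1) = φ(148) = 72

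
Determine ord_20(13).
Powers of 13 mod 20: 13^1≡13, 13^2≡9, 13^3≡17, 13^4≡1. So the order of 13 is 4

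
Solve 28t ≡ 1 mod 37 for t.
Since 37 is prime, by Fermat 28^(-1) ≡ 28^{35} ≡ 4 mod 37. Verify: 28 × 4 = 112 ≡ 1 mod 37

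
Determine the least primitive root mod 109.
g = 6. For each prime q|108: 6^{54}≡108, 6^{36}≡63, none ≡ 1, so ord_109(6) = 108 and 6 is a primitive root.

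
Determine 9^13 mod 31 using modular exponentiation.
By repeated squaring mod 31: 9^{1}≡9, 9^{2}≡19, 9^{4}≡20, 9^{8}≡28. Then 9^{13} = 9^{8+4+1} ≡ 28 × 20 × 9 ≡ 18 mod 31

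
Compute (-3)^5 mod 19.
By repeated squaring (mod 19): (-3)^{1}≡16, (-3)^{2}≡9, (-3)^{4}≡5. Then (-3)^{5} = (-3)^{4+1} ≡ 5 × 16 ≡ 4 (mod 19)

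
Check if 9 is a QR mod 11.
By Euler's criterion: 9^{5} ≡ 1 (mod 11). Since this equals 1, 9 is a QR.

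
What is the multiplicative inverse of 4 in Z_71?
Since 71 is prime, by Fermat 4^(-1) ≡ 4^{69} ≡ 18 (mod 71). Verify: 4 × 18 = 72 ≡ 1 (mod 71)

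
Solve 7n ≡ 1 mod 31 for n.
Since 31 is prime, by Fermat 7^(-1) ≡ 7^{29} ≡ 9 mod 31. Verify: 7 × 9 = 63 ≡ 1 mod 31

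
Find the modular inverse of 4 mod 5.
Since 5 is prime, by Fermat 4^(-1) ≡ 4^{3} ≡ 4 (mod 5). Verify: 4 × 4 = 16 ≡ 1 (mod 5)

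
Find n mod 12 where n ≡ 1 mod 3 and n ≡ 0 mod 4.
M = 3 × 4 = 12. M₁ = 4, y₁ ≡ 1 mod 3. M₂ = 3, y₂ ≡ 3 mod 4. n = 1×4×1 + 0×3×3 ≡ 4 mod 12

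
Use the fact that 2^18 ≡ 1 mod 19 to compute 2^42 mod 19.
By Fermat: 2^{18} ≡ 1 mod 19. 42 = 2×18 + 6. So 2^{42} ≡ 2^{6} ≡ 7 mod 19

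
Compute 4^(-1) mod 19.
Since 19 is prime, by Fermat 4^(-1) ≡ 4^{17} ≡ 5 mod 19. Verify: 4 × 5 = 20 ≡ 1 mod 19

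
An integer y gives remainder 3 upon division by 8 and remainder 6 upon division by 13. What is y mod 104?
M = 8 × 13 = 104. M₁ = 13, y₁ ≡ 5 mod 8. M₂ = 8, y₂ ≡ 5 mod 13. y = 3×13×5 + 6×8×5 ≡ 19 mod 104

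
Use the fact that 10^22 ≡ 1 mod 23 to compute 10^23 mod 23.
By Fermat: 10^{22} ≡ 1 mod 23. So 10^{23} = 10^{22} · 10^{1} ≡ 10^{1} ≡ 10 mod 23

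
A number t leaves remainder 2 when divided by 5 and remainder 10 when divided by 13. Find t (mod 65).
M = 5 × 13 = 65. M₁ = 13, y₁ ≡ 2 (mod 5). M₂ = 5, y₂ ≡ 8 (mod 13). t = 2×13×2 + 10×5×8 ≡ 62 (mod 65)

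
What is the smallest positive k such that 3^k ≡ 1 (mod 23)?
Powers of 3 mod 23: 3^1≡3, 3^2≡9, 3^3≡4, 3^4≡12, 3^5≡13, 3^6≡16, 3^7≡2, 3^8≡6, 3^9≡18, 3^10≡8, 3^11≡1. So the order of 3 is 11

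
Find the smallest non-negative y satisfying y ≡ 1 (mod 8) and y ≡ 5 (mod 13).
M = 8 × 13 = 104. M₁ = 13, y₁ ≡ 5 (mod 8). M₂ = 8, y₂ ≡ 5 (mod 13). y = 1×13×5 + 5×8×5 ≡ 57 (mod 104)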